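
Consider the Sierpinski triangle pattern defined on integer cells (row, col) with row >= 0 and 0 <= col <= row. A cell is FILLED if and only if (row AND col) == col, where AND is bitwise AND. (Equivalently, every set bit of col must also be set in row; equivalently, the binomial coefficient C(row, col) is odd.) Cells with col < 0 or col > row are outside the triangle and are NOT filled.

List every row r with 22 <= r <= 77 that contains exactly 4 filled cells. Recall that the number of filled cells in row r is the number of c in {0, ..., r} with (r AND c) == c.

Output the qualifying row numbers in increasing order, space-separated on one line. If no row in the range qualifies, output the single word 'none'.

Answer: 24 33 34 36 40 48 65 66 68 72

Derivation:
Row r has 2^popcount(r) filled cells, so we need popcount(r) = log2(4) = 2.
Scan r = 22..77 and keep those with exactly 2 one-bits:
r=22=10110 popcount=3 -> skip
r=23=10111 popcount=4 -> skip
r=24=11000 popcount=2 -> KEEP
r=25=11001 popcount=3 -> skip
r=26=11010 popcount=3 -> skip
r=27=11011 popcount=4 -> skip
r=28=11100 popcount=3 -> skip
r=29=11101 popcount=4 -> skip
r=30=11110 popcount=4 -> skip
r=31=11111 popcount=5 -> skip
r=32=100000 popcount=1 -> skip
r=33=100001 popcount=2 -> KEEP
r=34=100010 popcount=2 -> KEEP
r=35=100011 popcount=3 -> skip
r=36=100100 popcount=2 -> KEEP
r=37=100101 popcount=3 -> skip
r=38=100110 popcount=3 -> skip
r=39=100111 popcount=4 -> skip
r=40=101000 popcount=2 -> KEEP
r=41=101001 popcount=3 -> skip
r=42=101010 popcount=3 -> skip
r=43=101011 popcount=4 -> skip
r=44=101100 popcount=3 -> skip
r=45=101101 popcount=4 -> skip
r=46=101110 popcount=4 -> skip
r=47=101111 popcount=5 -> skip
r=48=110000 popcount=2 -> KEEP
r=49=110001 popcount=3 -> skip
r=50=110010 popcount=3 -> skip
r=51=110011 popcount=4 -> skip
r=52=110100 popcount=3 -> skip
r=53=110101 popcount=4 -> skip
r=54=110110 popcount=4 -> skip
r=55=110111 popcount=5 -> skip
r=56=111000 popcount=3 -> skip
r=57=111001 popcount=4 -> skip
r=58=111010 popcount=4 -> skip
r=59=111011 popcount=5 -> skip
r=60=111100 popcount=4 -> skip
r=61=111101 popcount=5 -> skip
r=62=111110 popcount=5 -> skip
r=63=111111 popcount=6 -> skip
r=64=1000000 popcount=1 -> skip
r=65=1000001 popcount=2 -> KEEP
r=66=1000010 popcount=2 -> KEEP
r=67=1000011 popcount=3 -> skip
r=68=1000100 popcount=2 -> KEEP
r=69=1000101 popcount=3 -> skip
r=70=1000110 popcount=3 -> skip
r=71=1000111 popcount=4 -> skip
r=72=1001000 popcount=2 -> KEEP
r=73=1001001 popcount=3 -> skip
r=74=1001010 popcount=3 -> skip
r=75=1001011 popcount=4 -> skip
r=76=1001100 popcount=3 -> skip
r=77=1001101 popcount=4 -> skip
Kept rows: 24 33 34 36 40 48 65 66 68 72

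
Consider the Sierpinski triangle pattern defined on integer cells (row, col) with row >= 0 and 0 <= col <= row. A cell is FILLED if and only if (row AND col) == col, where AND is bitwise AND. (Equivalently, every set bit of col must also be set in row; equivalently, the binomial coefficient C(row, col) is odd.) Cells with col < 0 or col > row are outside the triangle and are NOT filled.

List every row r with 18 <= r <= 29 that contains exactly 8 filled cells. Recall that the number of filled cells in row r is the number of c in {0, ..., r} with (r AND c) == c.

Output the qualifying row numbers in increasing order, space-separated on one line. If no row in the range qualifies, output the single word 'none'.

Answer: 19 21 22 25 26 28

Derivation:
Row r has 2^popcount(r) filled cells, so we need popcount(r) = log2(8) = 3.
Scan r = 18..29 and keep those with exactly 3 one-bits:
r=18=10010 popcount=2 -> skip
r=19=10011 popcount=3 -> KEEP
r=20=10100 popcount=2 -> skip
r=21=10101 popcount=3 -> KEEP
r=22=10110 popcount=3 -> KEEP
r=23=10111 popcount=4 -> skip
r=24=11000 popcount=2 -> skip
r=25=11001 popcount=3 -> KEEP
r=26=11010 popcount=3 -> KEEP
r=27=11011 popcount=4 -> skip
r=28=11100 popcount=3 -> KEEP
r=29=11101 popcount=4 -> skip
Kept rows: 19 21 22 25 26 28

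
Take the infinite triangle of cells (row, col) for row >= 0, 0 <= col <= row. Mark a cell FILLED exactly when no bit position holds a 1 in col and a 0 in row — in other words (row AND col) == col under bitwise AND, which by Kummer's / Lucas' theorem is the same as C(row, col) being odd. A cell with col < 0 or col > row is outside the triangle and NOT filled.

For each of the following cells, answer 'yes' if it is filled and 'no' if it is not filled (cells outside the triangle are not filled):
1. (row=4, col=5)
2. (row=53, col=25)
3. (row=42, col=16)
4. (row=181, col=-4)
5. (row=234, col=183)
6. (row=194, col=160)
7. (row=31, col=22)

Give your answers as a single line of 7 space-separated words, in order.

Answer: no no no no no no yes

Derivation:
(4,5): col outside [0, 4] -> not filled
(53,25): row=0b110101, col=0b11001, row AND col = 0b10001 = 17; 17 != 25 -> empty
(42,16): row=0b101010, col=0b10000, row AND col = 0b0 = 0; 0 != 16 -> empty
(181,-4): col outside [0, 181] -> not filled
(234,183): row=0b11101010, col=0b10110111, row AND col = 0b10100010 = 162; 162 != 183 -> empty
(194,160): row=0b11000010, col=0b10100000, row AND col = 0b10000000 = 128; 128 != 160 -> empty
(31,22): row=0b11111, col=0b10110, row AND col = 0b10110 = 22; 22 == 22 -> filled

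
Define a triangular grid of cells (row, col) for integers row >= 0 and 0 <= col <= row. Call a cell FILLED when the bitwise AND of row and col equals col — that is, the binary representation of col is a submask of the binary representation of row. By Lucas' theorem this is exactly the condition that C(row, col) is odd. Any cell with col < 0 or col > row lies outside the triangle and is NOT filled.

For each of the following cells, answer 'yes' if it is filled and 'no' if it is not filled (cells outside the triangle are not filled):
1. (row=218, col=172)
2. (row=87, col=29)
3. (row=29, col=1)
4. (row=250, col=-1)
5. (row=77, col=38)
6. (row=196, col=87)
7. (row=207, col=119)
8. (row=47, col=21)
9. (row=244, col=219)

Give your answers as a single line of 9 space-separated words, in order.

Answer: no no yes no no no no no no

Derivation:
(218,172): row=0b11011010, col=0b10101100, row AND col = 0b10001000 = 136; 136 != 172 -> empty
(87,29): row=0b1010111, col=0b11101, row AND col = 0b10101 = 21; 21 != 29 -> empty
(29,1): row=0b11101, col=0b1, row AND col = 0b1 = 1; 1 == 1 -> filled
(250,-1): col outside [0, 250] -> not filled
(77,38): row=0b1001101, col=0b100110, row AND col = 0b100 = 4; 4 != 38 -> empty
(196,87): row=0b11000100, col=0b1010111, row AND col = 0b1000100 = 68; 68 != 87 -> empty
(207,119): row=0b11001111, col=0b1110111, row AND col = 0b1000111 = 71; 71 != 119 -> empty
(47,21): row=0b101111, col=0b10101, row AND col = 0b101 = 5; 5 != 21 -> empty
(244,219): row=0b11110100, col=0b11011011, row AND col = 0b11010000 = 208; 208 != 219 -> empty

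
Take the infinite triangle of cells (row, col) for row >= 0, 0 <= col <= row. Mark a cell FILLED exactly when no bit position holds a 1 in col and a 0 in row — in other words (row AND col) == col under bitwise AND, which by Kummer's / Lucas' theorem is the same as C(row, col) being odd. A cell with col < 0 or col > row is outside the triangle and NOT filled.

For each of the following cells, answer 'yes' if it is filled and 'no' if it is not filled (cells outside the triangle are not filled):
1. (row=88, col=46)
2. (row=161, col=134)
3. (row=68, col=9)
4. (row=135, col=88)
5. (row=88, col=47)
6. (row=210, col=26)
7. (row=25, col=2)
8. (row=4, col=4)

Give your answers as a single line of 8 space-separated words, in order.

Answer: no no no no no no no yes

Derivation:
(88,46): row=0b1011000, col=0b101110, row AND col = 0b1000 = 8; 8 != 46 -> empty
(161,134): row=0b10100001, col=0b10000110, row AND col = 0b10000000 = 128; 128 != 134 -> empty
(68,9): row=0b1000100, col=0b1001, row AND col = 0b0 = 0; 0 != 9 -> empty
(135,88): row=0b10000111, col=0b1011000, row AND col = 0b0 = 0; 0 != 88 -> empty
(88,47): row=0b1011000, col=0b101111, row AND col = 0b1000 = 8; 8 != 47 -> empty
(210,26): row=0b11010010, col=0b11010, row AND col = 0b10010 = 18; 18 != 26 -> empty
(25,2): row=0b11001, col=0b10, row AND col = 0b0 = 0; 0 != 2 -> empty
(4,4): row=0b100, col=0b100, row AND col = 0b100 = 4; 4 == 4 -> filled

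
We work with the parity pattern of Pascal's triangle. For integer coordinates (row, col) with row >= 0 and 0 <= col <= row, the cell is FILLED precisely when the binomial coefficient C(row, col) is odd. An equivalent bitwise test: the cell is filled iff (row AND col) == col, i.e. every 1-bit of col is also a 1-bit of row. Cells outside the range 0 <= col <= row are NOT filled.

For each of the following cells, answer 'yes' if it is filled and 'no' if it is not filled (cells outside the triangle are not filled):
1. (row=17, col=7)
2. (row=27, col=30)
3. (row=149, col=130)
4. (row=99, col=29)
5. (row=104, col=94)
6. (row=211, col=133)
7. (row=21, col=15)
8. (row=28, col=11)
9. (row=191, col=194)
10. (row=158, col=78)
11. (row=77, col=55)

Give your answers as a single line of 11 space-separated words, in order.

Answer: no no no no no no no no no no no

Derivation:
(17,7): row=0b10001, col=0b111, row AND col = 0b1 = 1; 1 != 7 -> empty
(27,30): col outside [0, 27] -> not filled
(149,130): row=0b10010101, col=0b10000010, row AND col = 0b10000000 = 128; 128 != 130 -> empty
(99,29): row=0b1100011, col=0b11101, row AND col = 0b1 = 1; 1 != 29 -> empty
(104,94): row=0b1101000, col=0b1011110, row AND col = 0b1001000 = 72; 72 != 94 -> empty
(211,133): row=0b11010011, col=0b10000101, row AND col = 0b10000001 = 129; 129 != 133 -> empty
(21,15): row=0b10101, col=0b1111, row AND col = 0b101 = 5; 5 != 15 -> empty
(28,11): row=0b11100, col=0b1011, row AND col = 0b1000 = 8; 8 != 11 -> empty
(191,194): col outside [0, 191] -> not filled
(158,78): row=0b10011110, col=0b1001110, row AND col = 0b1110 = 14; 14 != 78 -> empty
(77,55): row=0b1001101, col=0b110111, row AND col = 0b101 = 5; 5 != 55 -> empty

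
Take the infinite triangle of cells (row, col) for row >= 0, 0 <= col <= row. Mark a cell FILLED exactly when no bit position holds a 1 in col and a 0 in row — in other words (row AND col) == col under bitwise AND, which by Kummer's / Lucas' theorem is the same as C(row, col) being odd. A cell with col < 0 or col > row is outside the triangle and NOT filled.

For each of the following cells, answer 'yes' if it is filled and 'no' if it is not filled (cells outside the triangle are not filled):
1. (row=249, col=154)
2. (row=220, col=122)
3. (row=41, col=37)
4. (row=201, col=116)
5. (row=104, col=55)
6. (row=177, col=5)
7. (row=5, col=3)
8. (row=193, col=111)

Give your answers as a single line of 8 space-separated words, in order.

(249,154): row=0b11111001, col=0b10011010, row AND col = 0b10011000 = 152; 152 != 154 -> empty
(220,122): row=0b11011100, col=0b1111010, row AND col = 0b1011000 = 88; 88 != 122 -> empty
(41,37): row=0b101001, col=0b100101, row AND col = 0b100001 = 33; 33 != 37 -> empty
(201,116): row=0b11001001, col=0b1110100, row AND col = 0b1000000 = 64; 64 != 116 -> empty
(104,55): row=0b1101000, col=0b110111, row AND col = 0b100000 = 32; 32 != 55 -> empty
(177,5): row=0b10110001, col=0b101, row AND col = 0b1 = 1; 1 != 5 -> empty
(5,3): row=0b101, col=0b11, row AND col = 0b1 = 1; 1 != 3 -> empty
(193,111): row=0b11000001, col=0b1101111, row AND col = 0b1000001 = 65; 65 != 111 -> empty

Answer: no no no no no no no no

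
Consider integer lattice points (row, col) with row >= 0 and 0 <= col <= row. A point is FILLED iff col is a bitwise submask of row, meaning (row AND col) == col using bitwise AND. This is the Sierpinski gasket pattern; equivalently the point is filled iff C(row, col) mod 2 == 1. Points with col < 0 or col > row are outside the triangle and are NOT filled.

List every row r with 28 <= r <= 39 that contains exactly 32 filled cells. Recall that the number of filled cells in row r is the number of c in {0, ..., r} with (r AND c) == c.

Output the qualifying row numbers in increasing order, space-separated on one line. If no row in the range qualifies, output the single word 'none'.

Answer: 31

Derivation:
Row r has 2^popcount(r) filled cells, so we need popcount(r) = log2(32) = 5.
Scan r = 28..39 and keep those with exactly 5 one-bits:
r=28=11100 popcount=3 -> skip
r=29=11101 popcount=4 -> skip
r=30=11110 popcount=4 -> skip
r=31=11111 popcount=5 -> KEEP
r=32=100000 popcount=1 -> skip
r=33=100001 popcount=2 -> skip
r=34=100010 popcount=2 -> skip
r=35=100011 popcount=3 -> skip
r=36=100100 popcount=2 -> skip
r=37=100101 popcount=3 -> skip
r=38=100110 popcount=3 -> skip
r=39=100111 popcount=4 -> skip
Kept rows: 31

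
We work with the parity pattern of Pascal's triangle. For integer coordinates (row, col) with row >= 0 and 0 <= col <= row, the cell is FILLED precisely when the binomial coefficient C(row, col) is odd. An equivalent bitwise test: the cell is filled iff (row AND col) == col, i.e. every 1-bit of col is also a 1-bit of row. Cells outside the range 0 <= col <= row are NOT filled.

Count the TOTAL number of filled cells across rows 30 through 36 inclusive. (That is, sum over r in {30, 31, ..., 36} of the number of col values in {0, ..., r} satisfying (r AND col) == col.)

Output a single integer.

r30=11110 pc4: +16 =16
r31=11111 pc5: +32 =48
r32=100000 pc1: +2 =50
r33=100001 pc2: +4 =54
r34=100010 pc2: +4 =58
r35=100011 pc3: +8 =66
r36=100100 pc2: +4 =70

Answer: 70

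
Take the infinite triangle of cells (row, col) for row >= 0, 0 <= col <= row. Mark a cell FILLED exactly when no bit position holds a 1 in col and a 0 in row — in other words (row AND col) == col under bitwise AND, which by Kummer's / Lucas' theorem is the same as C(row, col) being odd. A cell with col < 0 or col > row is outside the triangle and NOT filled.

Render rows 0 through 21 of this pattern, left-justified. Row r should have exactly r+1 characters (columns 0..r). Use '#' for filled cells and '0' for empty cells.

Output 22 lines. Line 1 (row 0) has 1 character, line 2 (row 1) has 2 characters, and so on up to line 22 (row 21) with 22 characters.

r0=0: #
r1=1: ##
r2=10: #0#
r3=11: ####
r4=100: #000#
r5=101: ##00##
r6=110: #0#0#0#
r7=111: ########
r8=1000: #0000000#
r9=1001: ##000000##
r10=1010: #0#00000#0#
r11=1011: ####0000####
r12=1100: #000#000#000#
r13=1101: ##00##00##00##
r14=1110: #0#0#0#0#0#0#0#
r15=1111: ################
r16=10000: #000000000000000#
r17=10001: ##00000000000000##
r18=10010: #0#0000000000000#0#
r19=10011: ####000000000000####
r20=10100: #000#00000000000#000#
r21=10101: ##00##0000000000##00##

Answer: #
##
#0#
####
#000#
##00##
#0#0#0#
########
#0000000#
##000000##
#0#00000#0#
####0000####
#000#000#000#
##00##00##00##
#0#0#0#0#0#0#0#
################
#000000000000000#
##00000000000000##
#0#0000000000000#0#
####000000000000####
#000#00000000000#000#
##00##0000000000##00##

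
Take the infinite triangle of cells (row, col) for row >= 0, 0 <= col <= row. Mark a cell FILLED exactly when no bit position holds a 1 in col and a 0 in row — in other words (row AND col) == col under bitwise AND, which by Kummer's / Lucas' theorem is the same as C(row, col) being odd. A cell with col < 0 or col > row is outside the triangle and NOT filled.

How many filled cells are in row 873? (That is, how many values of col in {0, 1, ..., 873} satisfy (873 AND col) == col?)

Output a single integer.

Answer: 64

Derivation:
873 in binary = 1101101001
popcount(873) = number of 1-bits in 1101101001 = 6
A col c satisfies (873 AND c) == c iff every set bit of c is also set in 873; each of the 6 set bits of 873 can independently be on or off in c.
count = 2^6 = 64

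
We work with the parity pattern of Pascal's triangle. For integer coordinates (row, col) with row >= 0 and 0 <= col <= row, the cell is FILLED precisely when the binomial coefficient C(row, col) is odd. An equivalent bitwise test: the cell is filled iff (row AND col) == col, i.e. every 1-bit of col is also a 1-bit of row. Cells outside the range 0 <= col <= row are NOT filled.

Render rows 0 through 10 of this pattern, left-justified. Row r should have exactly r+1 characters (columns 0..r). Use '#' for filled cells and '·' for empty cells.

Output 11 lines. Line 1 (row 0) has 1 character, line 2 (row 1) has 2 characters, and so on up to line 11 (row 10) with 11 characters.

r0=0: #
r1=1: ##
r2=10: #·#
r3=11: ####
r4=100: #···#
r5=101: ##··##
r6=110: #·#·#·#
r7=111: ########
r8=1000: #·······#
r9=1001: ##······##
r10=1010: #·#·····#·#

Answer: #
##
#·#
####
#···#
##··##
#·#·#·#
########
#·······#
##······##
#·#·····#·#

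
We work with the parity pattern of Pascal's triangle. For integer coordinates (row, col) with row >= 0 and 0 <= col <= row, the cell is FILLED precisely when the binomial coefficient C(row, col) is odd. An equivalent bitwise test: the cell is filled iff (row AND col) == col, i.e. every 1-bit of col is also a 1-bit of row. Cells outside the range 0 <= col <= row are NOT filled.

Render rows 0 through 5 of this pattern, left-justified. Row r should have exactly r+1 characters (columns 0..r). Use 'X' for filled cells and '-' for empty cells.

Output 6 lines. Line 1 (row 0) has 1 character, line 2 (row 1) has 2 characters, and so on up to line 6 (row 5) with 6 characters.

r0=0: X
r1=1: XX
r2=10: X-X
r3=11: XXXX
r4=100: X---X
r5=101: XX--XX

Answer: X
XX
X-X
XXXX
X---X
XX--XX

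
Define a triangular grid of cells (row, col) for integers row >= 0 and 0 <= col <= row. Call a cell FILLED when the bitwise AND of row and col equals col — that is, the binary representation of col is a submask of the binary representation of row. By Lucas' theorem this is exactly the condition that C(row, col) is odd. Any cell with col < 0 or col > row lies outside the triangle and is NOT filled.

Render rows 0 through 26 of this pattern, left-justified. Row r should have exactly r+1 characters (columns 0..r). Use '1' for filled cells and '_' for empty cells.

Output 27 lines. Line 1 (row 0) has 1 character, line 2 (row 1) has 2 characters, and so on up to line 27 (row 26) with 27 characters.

Answer: 1
11
1_1
1111
1___1
11__11
1_1_1_1
11111111
1_______1
11______11
1_1_____1_1
1111____1111
1___1___1___1
11__11__11__11
1_1_1_1_1_1_1_1
1111111111111111
1_______________1
11______________11
1_1_____________1_1
1111____________1111
1___1___________1___1
11__11__________11__11
1_1_1_1_________1_1_1_1
11111111________11111111
1_______1_______1_______1
11______11______11______11
1_1_____1_1_____1_1_____1_1

Derivation:
r0=0: 1
r1=1: 11
r2=10: 1_1
r3=11: 1111
r4=100: 1___1
r5=101: 11__11
r6=110: 1_1_1_1
r7=111: 11111111
r8=1000: 1_______1
r9=1001: 11______11
r10=1010: 1_1_____1_1
r11=1011: 1111____1111
r12=1100: 1___1___1___1
r13=1101: 11__11__11__11
r14=1110: 1_1_1_1_1_1_1_1
r15=1111: 1111111111111111
r16=10000: 1_______________1
r17=10001: 11______________11
r18=10010: 1_1_____________1_1
r19=10011: 1111____________1111
r20=10100: 1___1___________1___1
r21=10101: 11__11__________11__11
r22=10110: 1_1_1_1_________1_1_1_1
r23=10111: 11111111________11111111
r24=11000: 1_______1_______1_______1
r25=11001: 11______11______11______11
r26=11010: 1_1_____1_1_____1_1_____1_1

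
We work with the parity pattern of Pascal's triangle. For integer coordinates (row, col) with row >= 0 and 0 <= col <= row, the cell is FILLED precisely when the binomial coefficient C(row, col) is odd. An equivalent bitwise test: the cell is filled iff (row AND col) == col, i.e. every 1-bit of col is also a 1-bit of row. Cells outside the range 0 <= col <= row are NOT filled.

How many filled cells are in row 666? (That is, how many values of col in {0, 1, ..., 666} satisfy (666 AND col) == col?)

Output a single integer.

666 in binary = 1010011010
popcount(666) = number of 1-bits in 1010011010 = 5
A col c satisfies (666 AND c) == c iff every set bit of c is also set in 666; each of the 5 set bits of 666 can independently be on or off in c.
count = 2^5 = 32

Answer: 32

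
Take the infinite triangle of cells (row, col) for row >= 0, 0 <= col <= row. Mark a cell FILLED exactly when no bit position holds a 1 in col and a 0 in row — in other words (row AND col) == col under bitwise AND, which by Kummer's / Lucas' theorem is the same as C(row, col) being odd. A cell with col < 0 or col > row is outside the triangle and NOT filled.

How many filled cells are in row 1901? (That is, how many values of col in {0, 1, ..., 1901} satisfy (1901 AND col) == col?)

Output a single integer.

1901 in binary = 11101101101
popcount(1901) = number of 1-bits in 11101101101 = 8
A col c satisfies (1901 AND c) == c iff every set bit of c is also set in 1901; each of the 8 set bits of 1901 can independently be on or off in c.
count = 2^8 = 256

Answer: 256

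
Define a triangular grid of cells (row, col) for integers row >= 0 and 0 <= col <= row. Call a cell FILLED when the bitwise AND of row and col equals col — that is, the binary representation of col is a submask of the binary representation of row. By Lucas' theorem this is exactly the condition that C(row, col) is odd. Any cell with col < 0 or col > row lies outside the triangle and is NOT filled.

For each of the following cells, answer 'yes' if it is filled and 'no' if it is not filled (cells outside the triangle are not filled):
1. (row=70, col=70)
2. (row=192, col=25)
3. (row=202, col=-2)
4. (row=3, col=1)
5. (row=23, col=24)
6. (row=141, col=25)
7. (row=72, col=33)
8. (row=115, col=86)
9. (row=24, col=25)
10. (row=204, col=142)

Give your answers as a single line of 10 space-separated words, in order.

(70,70): row=0b1000110, col=0b1000110, row AND col = 0b1000110 = 70; 70 == 70 -> filled
(192,25): row=0b11000000, col=0b11001, row AND col = 0b0 = 0; 0 != 25 -> empty
(202,-2): col outside [0, 202] -> not filled
(3,1): row=0b11, col=0b1, row AND col = 0b1 = 1; 1 == 1 -> filled
(23,24): col outside [0, 23] -> not filled
(141,25): row=0b10001101, col=0b11001, row AND col = 0b1001 = 9; 9 != 25 -> empty
(72,33): row=0b1001000, col=0b100001, row AND col = 0b0 = 0; 0 != 33 -> empty
(115,86): row=0b1110011, col=0b1010110, row AND col = 0b1010010 = 82; 82 != 86 -> empty
(24,25): col outside [0, 24] -> not filled
(204,142): row=0b11001100, col=0b10001110, row AND col = 0b10001100 = 140; 140 != 142 -> empty

Answer: yes no no yes no no no no no no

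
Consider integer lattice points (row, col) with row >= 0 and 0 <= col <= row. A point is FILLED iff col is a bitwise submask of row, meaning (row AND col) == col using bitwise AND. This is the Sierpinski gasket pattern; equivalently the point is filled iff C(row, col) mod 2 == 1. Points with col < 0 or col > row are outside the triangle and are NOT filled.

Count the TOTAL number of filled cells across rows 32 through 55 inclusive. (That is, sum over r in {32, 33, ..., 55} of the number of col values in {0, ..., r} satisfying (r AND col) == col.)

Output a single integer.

r32=100000 pc1: +2 =2
r33=100001 pc2: +4 =6
r34=100010 pc2: +4 =10
r35=100011 pc3: +8 =18
r36=100100 pc2: +4 =22
r37=100101 pc3: +8 =30
r38=100110 pc3: +8 =38
r39=100111 pc4: +16 =54
r40=101000 pc2: +4 =58
r41=101001 pc3: +8 =66
r42=101010 pc3: +8 =74
r43=101011 pc4: +16 =90
r44=101100 pc3: +8 =98
r45=101101 pc4: +16 =114
r46=101110 pc4: +16 =130
r47=101111 pc5: +32 =162
r48=110000 pc2: +4 =166
r49=110001 pc3: +8 =174
r50=110010 pc3: +8 =182
r51=110011 pc4: +16 =198
r52=110100 pc3: +8 =206
r53=110101 pc4: +16 =222
r54=110110 pc4: +16 =238
r55=110111 pc5: +32 =270

Answer: 270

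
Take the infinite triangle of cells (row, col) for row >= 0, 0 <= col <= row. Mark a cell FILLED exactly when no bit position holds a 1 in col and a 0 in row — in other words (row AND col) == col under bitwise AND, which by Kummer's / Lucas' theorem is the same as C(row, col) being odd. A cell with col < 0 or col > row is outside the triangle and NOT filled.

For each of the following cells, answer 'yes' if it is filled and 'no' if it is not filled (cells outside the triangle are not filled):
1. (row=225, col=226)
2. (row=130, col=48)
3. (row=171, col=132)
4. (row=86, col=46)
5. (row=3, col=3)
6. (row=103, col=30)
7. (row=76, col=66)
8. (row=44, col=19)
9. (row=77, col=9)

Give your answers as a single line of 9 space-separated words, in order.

Answer: no no no no yes no no no yes

Derivation:
(225,226): col outside [0, 225] -> not filled
(130,48): row=0b10000010, col=0b110000, row AND col = 0b0 = 0; 0 != 48 -> empty
(171,132): row=0b10101011, col=0b10000100, row AND col = 0b10000000 = 128; 128 != 132 -> empty
(86,46): row=0b1010110, col=0b101110, row AND col = 0b110 = 6; 6 != 46 -> empty
(3,3): row=0b11, col=0b11, row AND col = 0b11 = 3; 3 == 3 -> filled
(103,30): row=0b1100111, col=0b11110, row AND col = 0b110 = 6; 6 != 30 -> empty
(76,66): row=0b1001100, col=0b1000010, row AND col = 0b1000000 = 64; 64 != 66 -> empty
(44,19): row=0b101100, col=0b10011, row AND col = 0b0 = 0; 0 != 19 -> empty
(77,9): row=0b1001101, col=0b1001, row AND col = 0b1001 = 9; 9 == 9 -> filled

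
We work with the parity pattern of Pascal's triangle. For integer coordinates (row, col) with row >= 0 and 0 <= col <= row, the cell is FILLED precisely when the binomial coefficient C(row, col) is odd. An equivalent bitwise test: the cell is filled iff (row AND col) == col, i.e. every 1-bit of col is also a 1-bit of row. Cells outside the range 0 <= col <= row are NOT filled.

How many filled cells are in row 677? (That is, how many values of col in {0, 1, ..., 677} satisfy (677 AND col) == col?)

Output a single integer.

677 in binary = 1010100101
popcount(677) = number of 1-bits in 1010100101 = 5
A col c satisfies (677 AND c) == c iff every set bit of c is also set in 677; each of the 5 set bits of 677 can independently be on or off in c.
count = 2^5 = 32

Answer: 32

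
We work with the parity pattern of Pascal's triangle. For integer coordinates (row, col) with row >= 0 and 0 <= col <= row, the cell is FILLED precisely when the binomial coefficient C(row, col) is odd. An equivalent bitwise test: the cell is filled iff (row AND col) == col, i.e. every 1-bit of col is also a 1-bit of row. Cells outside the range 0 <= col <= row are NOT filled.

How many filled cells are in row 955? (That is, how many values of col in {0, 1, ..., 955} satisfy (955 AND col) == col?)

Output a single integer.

955 in binary = 1110111011
popcount(955) = number of 1-bits in 1110111011 = 8
A col c satisfies (955 AND c) == c iff every set bit of c is also set in 955; each of the 8 set bits of 955 can independently be on or off in c.
count = 2^8 = 256

Answer: 256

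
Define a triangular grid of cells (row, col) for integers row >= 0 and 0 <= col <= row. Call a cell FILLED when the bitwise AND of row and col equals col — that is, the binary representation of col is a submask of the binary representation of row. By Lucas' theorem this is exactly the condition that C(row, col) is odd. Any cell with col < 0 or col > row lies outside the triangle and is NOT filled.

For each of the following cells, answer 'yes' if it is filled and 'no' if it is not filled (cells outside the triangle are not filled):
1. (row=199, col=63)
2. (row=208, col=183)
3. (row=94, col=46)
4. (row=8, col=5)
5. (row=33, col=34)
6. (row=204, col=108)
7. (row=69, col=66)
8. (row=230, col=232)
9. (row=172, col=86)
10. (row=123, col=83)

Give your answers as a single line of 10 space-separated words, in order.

Answer: no no no no no no no no no yes

Derivation:
(199,63): row=0b11000111, col=0b111111, row AND col = 0b111 = 7; 7 != 63 -> empty
(208,183): row=0b11010000, col=0b10110111, row AND col = 0b10010000 = 144; 144 != 183 -> empty
(94,46): row=0b1011110, col=0b101110, row AND col = 0b1110 = 14; 14 != 46 -> empty
(8,5): row=0b1000, col=0b101, row AND col = 0b0 = 0; 0 != 5 -> empty
(33,34): col outside [0, 33] -> not filled
(204,108): row=0b11001100, col=0b1101100, row AND col = 0b1001100 = 76; 76 != 108 -> empty
(69,66): row=0b1000101, col=0b1000010, row AND col = 0b1000000 = 64; 64 != 66 -> empty
(230,232): col outside [0, 230] -> not filled
(172,86): row=0b10101100, col=0b1010110, row AND col = 0b100 = 4; 4 != 86 -> empty
(123,83): row=0b1111011, col=0b1010011, row AND col = 0b1010011 = 83; 83 == 83 -> filled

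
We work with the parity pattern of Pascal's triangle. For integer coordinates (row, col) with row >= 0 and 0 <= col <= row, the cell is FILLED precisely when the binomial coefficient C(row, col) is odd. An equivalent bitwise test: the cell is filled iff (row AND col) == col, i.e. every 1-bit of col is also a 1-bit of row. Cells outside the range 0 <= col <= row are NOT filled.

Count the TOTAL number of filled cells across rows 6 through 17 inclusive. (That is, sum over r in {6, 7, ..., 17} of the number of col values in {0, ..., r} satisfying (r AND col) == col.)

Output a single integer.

r6=110 pc2: +4 =4
r7=111 pc3: +8 =12
r8=1000 pc1: +2 =14
r9=1001 pc2: +4 =18
r10=1010 pc2: +4 =22
r11=1011 pc3: +8 =30
r12=1100 pc2: +4 =34
r13=1101 pc3: +8 =42
r14=1110 pc3: +8 =50
r15=1111 pc4: +16 =66
r16=10000 pc1: +2 =68
r17=10001 pc2: +4 =72

Answer: 72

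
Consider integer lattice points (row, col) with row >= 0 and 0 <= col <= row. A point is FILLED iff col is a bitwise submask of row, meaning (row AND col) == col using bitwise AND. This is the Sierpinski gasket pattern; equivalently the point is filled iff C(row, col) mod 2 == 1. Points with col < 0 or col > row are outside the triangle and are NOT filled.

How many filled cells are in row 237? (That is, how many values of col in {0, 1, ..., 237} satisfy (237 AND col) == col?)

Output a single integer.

Answer: 64

Derivation:
237 in binary = 11101101
popcount(237) = number of 1-bits in 11101101 = 6
A col c satisfies (237 AND c) == c iff every set bit of c is also set in 237; each of the 6 set bits of 237 can independently be on or off in c.
count = 2^6 = 64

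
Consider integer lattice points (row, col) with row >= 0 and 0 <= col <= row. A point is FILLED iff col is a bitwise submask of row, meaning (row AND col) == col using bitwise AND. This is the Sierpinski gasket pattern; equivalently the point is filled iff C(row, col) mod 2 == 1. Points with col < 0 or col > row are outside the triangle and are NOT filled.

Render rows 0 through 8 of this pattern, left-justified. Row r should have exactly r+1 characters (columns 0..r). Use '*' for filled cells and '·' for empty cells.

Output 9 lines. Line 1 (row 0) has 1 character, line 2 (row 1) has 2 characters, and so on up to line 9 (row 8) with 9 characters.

Answer: *
**
*·*
****
*···*
**··**
*·*·*·*
********
*·······*

Derivation:
r0=0: *
r1=1: **
r2=10: *·*
r3=11: ****
r4=100: *···*
r5=101: **··**
r6=110: *·*·*·*
r7=111: ********
r8=1000: *·······*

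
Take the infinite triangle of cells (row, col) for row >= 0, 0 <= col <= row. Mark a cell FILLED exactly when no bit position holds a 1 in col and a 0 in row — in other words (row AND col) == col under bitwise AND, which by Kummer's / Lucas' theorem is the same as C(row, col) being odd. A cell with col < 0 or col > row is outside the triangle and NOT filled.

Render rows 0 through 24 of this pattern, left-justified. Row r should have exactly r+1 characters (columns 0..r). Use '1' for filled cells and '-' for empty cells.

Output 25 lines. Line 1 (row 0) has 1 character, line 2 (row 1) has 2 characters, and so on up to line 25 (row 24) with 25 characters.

r0=0: 1
r1=1: 11
r2=10: 1-1
r3=11: 1111
r4=100: 1---1
r5=101: 11--11
r6=110: 1-1-1-1
r7=111: 11111111
r8=1000: 1-------1
r9=1001: 11------11
r10=1010: 1-1-----1-1
r11=1011: 1111----1111
r12=1100: 1---1---1---1
r13=1101: 11--11--11--11
r14=1110: 1-1-1-1-1-1-1-1
r15=1111: 1111111111111111
r16=10000: 1---------------1
r17=10001: 11--------------11
r18=10010: 1-1-------------1-1
r19=10011: 1111------------1111
r20=10100: 1---1-----------1---1
r21=10101: 11--11----------11--11
r22=10110: 1-1-1-1---------1-1-1-1
r23=10111: 11111111--------11111111
r24=11000: 1-------1-------1-------1

Answer: 1
11
1-1
1111
1---1
11--11
1-1-1-1
11111111
1-------1
11------11
1-1-----1-1
1111----1111
1---1---1---1
11--11--11--11
1-1-1-1-1-1-1-1
1111111111111111
1---------------1
11--------------11
1-1-------------1-1
1111------------1111
1---1-----------1---1
11--11----------11--11
1-1-1-1---------1-1-1-1
11111111--------11111111
1-------1-------1-------1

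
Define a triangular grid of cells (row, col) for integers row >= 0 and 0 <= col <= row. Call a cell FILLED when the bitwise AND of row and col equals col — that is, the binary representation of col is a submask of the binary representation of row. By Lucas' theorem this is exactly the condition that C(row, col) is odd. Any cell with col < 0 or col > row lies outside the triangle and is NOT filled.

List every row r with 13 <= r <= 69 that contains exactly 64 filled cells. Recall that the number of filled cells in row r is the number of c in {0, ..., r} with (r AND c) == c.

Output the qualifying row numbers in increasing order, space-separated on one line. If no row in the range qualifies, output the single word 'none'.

Answer: 63

Derivation:
Row r has 2^popcount(r) filled cells, so we need popcount(r) = log2(64) = 6.
Scan r = 13..69 and keep those with exactly 6 one-bits:
r=13=1101 popcount=3 -> skip
r=14=1110 popcount=3 -> skip
r=15=1111 popcount=4 -> skip
r=16=10000 popcount=1 -> skip
r=17=10001 popcount=2 -> skip
r=18=10010 popcount=2 -> skip
r=19=10011 popcount=3 -> skip
r=20=10100 popcount=2 -> skip
r=21=10101 popcount=3 -> skip
r=22=10110 popcount=3 -> skip
r=23=10111 popcount=4 -> skip
r=24=11000 popcount=2 -> skip
r=25=11001 popcount=3 -> skip
r=26=11010 popcount=3 -> skip
r=27=11011 popcount=4 -> skip
r=28=11100 popcount=3 -> skip
r=29=11101 popcount=4 -> skip
r=30=11110 popcount=4 -> skip
r=31=11111 popcount=5 -> skip
r=32=100000 popcount=1 -> skip
r=33=100001 popcount=2 -> skip
r=34=100010 popcount=2 -> skip
r=35=100011 popcount=3 -> skip
r=36=100100 popcount=2 -> skip
r=37=100101 popcount=3 -> skip
r=38=100110 popcount=3 -> skip
r=39=100111 popcount=4 -> skip
r=40=101000 popcount=2 -> skip
r=41=101001 popcount=3 -> skip
r=42=101010 popcount=3 -> skip
r=43=101011 popcount=4 -> skip
r=44=101100 popcount=3 -> skip
r=45=101101 popcount=4 -> skip
r=46=101110 popcount=4 -> skip
r=47=101111 popcount=5 -> skip
r=48=110000 popcount=2 -> skip
r=49=110001 popcount=3 -> skip
r=50=110010 popcount=3 -> skip
r=51=110011 popcount=4 -> skip
r=52=110100 popcount=3 -> skip
r=53=110101 popcount=4 -> skip
r=54=110110 popcount=4 -> skip
r=55=110111 popcount=5 -> skip
r=56=111000 popcount=3 -> skip
r=57=111001 popcount=4 -> skip
r=58=111010 popcount=4 -> skip
r=59=111011 popcount=5 -> skip
r=60=111100 popcount=4 -> skip
r=61=111101 popcount=5 -> skip
r=62=111110 popcount=5 -> skip
r=63=111111 popcount=6 -> KEEP
r=64=1000000 popcount=1 -> skip
r=65=1000001 popcount=2 -> skip
r=66=1000010 popcount=2 -> skip
r=67=1000011 popcount=3 -> skip
r=68=1000100 popcount=2 -> skip
r=69=1000101 popcount=3 -> skip
Kept rows: 63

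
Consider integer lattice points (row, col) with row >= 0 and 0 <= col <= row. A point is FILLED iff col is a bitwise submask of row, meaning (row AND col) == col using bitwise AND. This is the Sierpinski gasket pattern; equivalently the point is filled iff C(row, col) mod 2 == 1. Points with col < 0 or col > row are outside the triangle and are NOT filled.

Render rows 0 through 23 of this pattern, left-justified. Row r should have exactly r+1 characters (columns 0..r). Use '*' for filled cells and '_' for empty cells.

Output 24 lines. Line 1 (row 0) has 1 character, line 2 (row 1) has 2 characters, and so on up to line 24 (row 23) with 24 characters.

r0=0: *
r1=1: **
r2=10: *_*
r3=11: ****
r4=100: *___*
r5=101: **__**
r6=110: *_*_*_*
r7=111: ********
r8=1000: *_______*
r9=1001: **______**
r10=1010: *_*_____*_*
r11=1011: ****____****
r12=1100: *___*___*___*
r13=1101: **__**__**__**
r14=1110: *_*_*_*_*_*_*_*
r15=1111: ****************
r16=10000: *_______________*
r17=10001: **______________**
r18=10010: *_*_____________*_*
r19=10011: ****____________****
r20=10100: *___*___________*___*
r21=10101: **__**__________**__**
r22=10110: *_*_*_*_________*_*_*_*
r23=10111: ********________********

Answer: *
**
*_*
****
*___*
**__**
*_*_*_*
********
*_______*
**______**
*_*_____*_*
****____****
*___*___*___*
**__**__**__**
*_*_*_*_*_*_*_*
****************
*_______________*
**______________**
*_*_____________*_*
****____________****
*___*___________*___*
**__**__________**__**
*_*_*_*_________*_*_*_*
********________********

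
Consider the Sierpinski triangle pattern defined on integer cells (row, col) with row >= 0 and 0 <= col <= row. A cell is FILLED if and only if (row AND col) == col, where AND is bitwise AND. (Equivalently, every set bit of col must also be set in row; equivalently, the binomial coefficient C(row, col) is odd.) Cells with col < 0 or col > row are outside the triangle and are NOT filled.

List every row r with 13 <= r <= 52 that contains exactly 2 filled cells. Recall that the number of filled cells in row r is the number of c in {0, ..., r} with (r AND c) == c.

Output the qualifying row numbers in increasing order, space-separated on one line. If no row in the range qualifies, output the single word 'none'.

Row r has 2^popcount(r) filled cells, so we need popcount(r) = log2(2) = 1.
Scan r = 13..52 and keep those with exactly 1 one-bits:
r=13=1101 popcount=3 -> skip
r=14=1110 popcount=3 -> skip
r=15=1111 popcount=4 -> skip
r=16=10000 popcount=1 -> KEEP
r=17=10001 popcount=2 -> skip
r=18=10010 popcount=2 -> skip
r=19=10011 popcount=3 -> skip
r=20=10100 popcount=2 -> skip
r=21=10101 popcount=3 -> skip
r=22=10110 popcount=3 -> skip
r=23=10111 popcount=4 -> skip
r=24=11000 popcount=2 -> skip
r=25=11001 popcount=3 -> skip
r=26=11010 popcount=3 -> skip
r=27=11011 popcount=4 -> skip
r=28=11100 popcount=3 -> skip
r=29=11101 popcount=4 -> skip
r=30=11110 popcount=4 -> skip
r=31=11111 popcount=5 -> skip
r=32=100000 popcount=1 -> KEEP
r=33=100001 popcount=2 -> skip
r=34=100010 popcount=2 -> skip
r=35=100011 popcount=3 -> skip
r=36=100100 popcount=2 -> skip
r=37=100101 popcount=3 -> skip
r=38=100110 popcount=3 -> skip
r=39=100111 popcount=4 -> skip
r=40=101000 popcount=2 -> skip
r=41=101001 popcount=3 -> skip
r=42=101010 popcount=3 -> skip
r=43=101011 popcount=4 -> skip
r=44=101100 popcount=3 -> skip
r=45=101101 popcount=4 -> skip
r=46=101110 popcount=4 -> skip
r=47=101111 popcount=5 -> skip
r=48=110000 popcount=2 -> skip
r=49=110001 popcount=3 -> skip
r=50=110010 popcount=3 -> skip
r=51=110011 popcount=4 -> skip
r=52=110100 popcount=3 -> skip
Kept rows: 16 32

Answer: 16 32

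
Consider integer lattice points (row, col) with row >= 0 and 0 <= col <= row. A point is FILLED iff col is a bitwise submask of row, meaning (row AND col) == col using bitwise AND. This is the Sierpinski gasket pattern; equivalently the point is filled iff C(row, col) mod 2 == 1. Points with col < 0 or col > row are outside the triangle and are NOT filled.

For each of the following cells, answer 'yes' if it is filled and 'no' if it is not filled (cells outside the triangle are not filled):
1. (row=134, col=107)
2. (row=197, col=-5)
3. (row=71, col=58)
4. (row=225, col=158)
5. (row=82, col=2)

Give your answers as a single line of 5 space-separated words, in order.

Answer: no no no no yes

Derivation:
(134,107): row=0b10000110, col=0b1101011, row AND col = 0b10 = 2; 2 != 107 -> empty
(197,-5): col outside [0, 197] -> not filled
(71,58): row=0b1000111, col=0b111010, row AND col = 0b10 = 2; 2 != 58 -> empty
(225,158): row=0b11100001, col=0b10011110, row AND col = 0b10000000 = 128; 128 != 158 -> empty
(82,2): row=0b1010010, col=0b10, row AND col = 0b10 = 2; 2 == 2 -> filled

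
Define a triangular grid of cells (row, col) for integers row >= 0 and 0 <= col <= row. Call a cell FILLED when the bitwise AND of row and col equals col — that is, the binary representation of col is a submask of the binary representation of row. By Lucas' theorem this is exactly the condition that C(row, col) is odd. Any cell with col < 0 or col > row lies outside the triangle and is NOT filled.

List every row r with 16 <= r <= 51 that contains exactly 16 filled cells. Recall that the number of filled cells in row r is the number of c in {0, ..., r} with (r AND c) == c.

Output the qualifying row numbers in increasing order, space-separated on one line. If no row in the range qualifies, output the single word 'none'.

Answer: 23 27 29 30 39 43 45 46 51

Derivation:
Row r has 2^popcount(r) filled cells, so we need popcount(r) = log2(16) = 4.
Scan r = 16..51 and keep those with exactly 4 one-bits:
r=16=10000 popcount=1 -> skip
r=17=10001 popcount=2 -> skip
r=18=10010 popcount=2 -> skip
r=19=10011 popcount=3 -> skip
r=20=10100 popcount=2 -> skip
r=21=10101 popcount=3 -> skip
r=22=10110 popcount=3 -> skip
r=23=10111 popcount=4 -> KEEP
r=24=11000 popcount=2 -> skip
r=25=11001 popcount=3 -> skip
r=26=11010 popcount=3 -> skip
r=27=11011 popcount=4 -> KEEP
r=28=11100 popcount=3 -> skip
r=29=11101 popcount=4 -> KEEP
r=30=11110 popcount=4 -> KEEP
r=31=11111 popcount=5 -> skip
r=32=100000 popcount=1 -> skip
r=33=100001 popcount=2 -> skip
r=34=100010 popcount=2 -> skip
r=35=100011 popcount=3 -> skip
r=36=100100 popcount=2 -> skip
r=37=100101 popcount=3 -> skip
r=38=100110 popcount=3 -> skip
r=39=100111 popcount=4 -> KEEP
r=40=101000 popcount=2 -> skip
r=41=101001 popcount=3 -> skip
r=42=101010 popcount=3 -> skip
r=43=101011 popcount=4 -> KEEP
r=44=101100 popcount=3 -> skip
r=45=101101 popcount=4 -> KEEP
r=46=101110 popcount=4 -> KEEP
r=47=101111 popcount=5 -> skip
r=48=110000 popcount=2 -> skip
r=49=110001 popcount=3 -> skip
r=50=110010 popcount=3 -> skip
r=51=110011 popcount=4 -> KEEP
Kept rows: 23 27 29 30 39 43 45 46 51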